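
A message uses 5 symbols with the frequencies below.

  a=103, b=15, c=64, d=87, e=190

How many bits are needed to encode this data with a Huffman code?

973

Build the Huffman tree bottom-up:
combine b(15), c(64) → 79
combine 79, d(87) → 166
combine a(103), 166 → 269
combine e(190), 269 → 459
The encoded length is the sum of every internal node's weight: 79 + 166 + 269 + 459 = 973 bits.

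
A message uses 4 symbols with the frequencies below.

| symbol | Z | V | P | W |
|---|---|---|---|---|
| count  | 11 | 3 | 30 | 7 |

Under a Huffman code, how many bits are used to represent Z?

2

Huffman merges, smallest pair first:
V(3) + W(7) → 10
10 + Z(11) → 21
21 + P(30) → 51
Z sits 2 levels below the root, so its codeword is 2 bits.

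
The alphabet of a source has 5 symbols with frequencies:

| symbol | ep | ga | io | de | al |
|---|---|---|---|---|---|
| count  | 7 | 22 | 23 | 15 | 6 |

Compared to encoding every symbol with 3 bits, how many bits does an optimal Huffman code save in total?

60

Fixed-length: 3 bits × 73 symbols = 219 bits.
Huffman merges:
merge al(6) and ep(7): 13
merge 13 and de(15): 28
merge ga(22) and io(23): 45
merge 28 and 45: 73
Huffman total = 13 + 28 + 45 + 73 = 159 bits.
Saving = 219 − 159 = 60 bits.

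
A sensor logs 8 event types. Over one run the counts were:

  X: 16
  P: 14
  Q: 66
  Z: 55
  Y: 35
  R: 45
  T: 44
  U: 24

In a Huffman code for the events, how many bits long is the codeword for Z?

Huffman merges, smallest pair first:
merge P(14) and X(16): 30
merge U(24) and 30: 54
merge Y(35) and T(44): 79
merge R(45) and 54: 99
merge Z(55) and Q(66): 121
merge 79 and 99: 178
merge 121 and 178: 299
Z's leaf is at depth 2, giving a 2-bit codeword.

2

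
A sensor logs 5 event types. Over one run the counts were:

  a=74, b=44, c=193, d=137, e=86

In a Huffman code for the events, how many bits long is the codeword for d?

2

Huffman merges, smallest pair first:
b(44) + a(74) → 118
e(86) + 118 → 204
d(137) + c(193) → 330
204 + 330 → 534
d sits 2 levels below the root, so its codeword is 2 bits.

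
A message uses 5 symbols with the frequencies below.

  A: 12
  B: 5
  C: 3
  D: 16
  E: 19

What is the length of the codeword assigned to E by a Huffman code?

Repeatedly merge the two smallest:
merge C(3) and B(5): 8
merge 8 and A(12): 20
merge D(16) and E(19): 35
merge 20 and 35: 55
E sits 2 levels below the root, so its codeword is 2 bits.

2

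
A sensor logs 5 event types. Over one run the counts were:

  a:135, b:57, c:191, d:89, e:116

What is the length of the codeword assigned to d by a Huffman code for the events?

3

Repeatedly merge the two smallest:
combine b(57), d(89) → 146
combine e(116), a(135) → 251
combine 146, c(191) → 337
combine 251, 337 → 588
The subtree containing d is merged 3 times, so code length = 3.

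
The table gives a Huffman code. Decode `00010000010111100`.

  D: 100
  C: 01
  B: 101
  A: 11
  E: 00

ECEECCAD

Read left to right; each codeword is recognised as soon as it completes (prefix code):
  00→E | 01→C | 00→E | 00→E | 01→C | 01→C | 11→A | 100→D
Decoded message: ECEECCAD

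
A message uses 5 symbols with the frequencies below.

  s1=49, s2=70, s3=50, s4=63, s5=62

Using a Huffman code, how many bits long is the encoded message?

Greedily combine the two least-frequent nodes:
merge s1(49) and s3(50): 99
merge s5(62) and s4(63): 125
merge s2(70) and 99: 169
merge 125 and 169: 294
Each symbol's bit-cost is frequency × depth; summing gives 687 bits (equivalently 99 + 125 + 169 + 294).

687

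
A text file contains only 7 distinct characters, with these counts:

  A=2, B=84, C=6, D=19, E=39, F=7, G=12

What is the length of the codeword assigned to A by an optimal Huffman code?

6

Repeatedly merge the two smallest:
merge A(2) and C(6): 8
merge F(7) and 8: 15
merge G(12) and 15: 27
merge D(19) and 27: 46
merge E(39) and 46: 85
merge B(84) and 85: 169
A's leaf is at depth 6, giving a 6-bit codeword.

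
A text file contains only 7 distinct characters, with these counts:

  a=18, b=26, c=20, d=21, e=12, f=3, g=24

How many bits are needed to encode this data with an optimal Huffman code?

Build the Huffman tree bottom-up:
f(3) + e(12) → 15
15 + a(18) → 33
c(20) + d(21) → 41
g(24) + b(26) → 50
33 + 41 → 74
50 + 74 → 124
Total encoded bits = sum of merged weights = 15 + 33 + 41 + 50 + 74 + 124 = 337.

337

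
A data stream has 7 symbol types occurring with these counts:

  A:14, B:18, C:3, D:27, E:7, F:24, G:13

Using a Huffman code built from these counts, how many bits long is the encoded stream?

277

Greedily combine the two least-frequent nodes:
C(3) + E(7) → 10
10 + G(13) → 23
A(14) + B(18) → 32
23 + F(24) → 47
D(27) + 32 → 59
47 + 59 → 106
The encoded length is the sum of every internal node's weight: 10 + 23 + 32 + 47 + 59 + 106 = 277 bits.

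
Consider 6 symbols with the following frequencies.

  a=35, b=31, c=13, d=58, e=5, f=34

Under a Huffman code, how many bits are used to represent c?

Repeatedly merge the two smallest:
e(5) + c(13) → 18
18 + b(31) → 49
f(34) + a(35) → 69
49 + d(58) → 107
69 + 107 → 176
c's leaf is at depth 4, giving a 4-bit codeword.

4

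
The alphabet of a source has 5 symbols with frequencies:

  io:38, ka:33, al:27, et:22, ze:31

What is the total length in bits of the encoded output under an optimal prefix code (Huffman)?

Greedily combine the two least-frequent nodes:
merge et(22) and al(27): 49
merge ze(31) and ka(33): 64
merge io(38) and 49: 87
merge 64 and 87: 151
Total encoded bits = sum of merged weights = 49 + 64 + 87 + 151 = 351.

351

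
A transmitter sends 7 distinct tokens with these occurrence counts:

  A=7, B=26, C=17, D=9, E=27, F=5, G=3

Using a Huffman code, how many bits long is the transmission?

235

Merge the two smallest weights repeatedly:
merge G(3) and F(5): 8
merge A(7) and 8: 15
merge D(9) and 15: 24
merge C(17) and 24: 41
merge B(26) and E(27): 53
merge 41 and 53: 94
Total encoded bits = sum of merged weights = 8 + 15 + 24 + 41 + 53 + 94 = 235.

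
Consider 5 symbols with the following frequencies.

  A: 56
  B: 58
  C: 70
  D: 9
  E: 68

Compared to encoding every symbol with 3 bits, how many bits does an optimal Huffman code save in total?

Fixed-length: 3 bits × 261 symbols = 783 bits.
Huffman merges:
D(9) + A(56) → 65
B(58) + 65 → 123
E(68) + C(70) → 138
123 + 138 → 261
Huffman total = 65 + 123 + 138 + 261 = 587 bits.
Saving = 783 − 587 = 196 bits.

196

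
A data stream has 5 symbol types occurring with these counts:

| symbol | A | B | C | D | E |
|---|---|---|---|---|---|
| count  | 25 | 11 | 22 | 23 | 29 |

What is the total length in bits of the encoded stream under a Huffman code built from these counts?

Merge the two smallest weights repeatedly:
combine B(11), C(22) → 33
combine D(23), A(25) → 48
combine E(29), 33 → 62
combine 48, 62 → 110
Total encoded bits = sum of merged weights = 33 + 48 + 62 + 110 = 253.

253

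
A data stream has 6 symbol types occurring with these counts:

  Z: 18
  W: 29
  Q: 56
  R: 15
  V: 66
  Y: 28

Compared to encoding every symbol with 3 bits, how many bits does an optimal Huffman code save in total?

Fixed-length: 3 bits × 212 symbols = 636 bits.
Huffman merges:
combine R(15), Z(18) → 33
combine Y(28), W(29) → 57
combine 33, Q(56) → 89
combine 57, V(66) → 123
combine 89, 123 → 212
Huffman total = 33 + 57 + 89 + 123 + 212 = 514 bits.
Saving = 636 − 514 = 122 bits.

122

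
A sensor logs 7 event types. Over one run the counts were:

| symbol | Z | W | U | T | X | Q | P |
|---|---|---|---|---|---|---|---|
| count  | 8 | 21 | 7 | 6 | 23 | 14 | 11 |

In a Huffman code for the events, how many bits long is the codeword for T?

Huffman merges, smallest pair first:
T(6) + U(7) → 13
Z(8) + P(11) → 19
13 + Q(14) → 27
19 + W(21) → 40
X(23) + 27 → 50
40 + 50 → 90
T sits 4 levels below the root, so its codeword is 4 bits.

4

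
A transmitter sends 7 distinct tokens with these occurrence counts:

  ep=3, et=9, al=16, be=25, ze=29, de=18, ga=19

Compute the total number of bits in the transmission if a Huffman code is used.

Build the Huffman tree bottom-up:
combine ep(3), et(9) → 12
combine 12, al(16) → 28
combine de(18), ga(19) → 37
combine be(25), 28 → 53
combine ze(29), 37 → 66
combine 53, 66 → 119
Each symbol's bit-cost is frequency × depth; summing gives 315 bits (equivalently 12 + 28 + 37 + 53 + 66 + 119).

315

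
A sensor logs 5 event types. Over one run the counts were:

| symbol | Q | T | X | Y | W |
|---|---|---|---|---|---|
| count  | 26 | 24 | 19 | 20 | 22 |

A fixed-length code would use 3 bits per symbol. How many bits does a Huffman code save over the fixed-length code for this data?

Fixed-length: 3 bits × 111 symbols = 333 bits.
Huffman merges:
merge X(19) and Y(20): 39
merge W(22) and T(24): 46
merge Q(26) and 39: 65
merge 46 and 65: 111
Huffman total = 39 + 46 + 65 + 111 = 261 bits.
Saving = 333 − 261 = 72 bits.

72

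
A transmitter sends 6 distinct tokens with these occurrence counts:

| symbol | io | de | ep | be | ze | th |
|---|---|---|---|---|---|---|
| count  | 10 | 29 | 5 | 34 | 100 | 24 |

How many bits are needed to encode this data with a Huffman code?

Greedily combine the two least-frequent nodes:
combine ep(5), io(10) → 15
combine 15, th(24) → 39
combine de(29), be(34) → 63
combine 39, 63 → 102
combine ze(100), 102 → 202
Total encoded bits = sum of merged weights = 15 + 39 + 63 + 102 + 202 = 421.

421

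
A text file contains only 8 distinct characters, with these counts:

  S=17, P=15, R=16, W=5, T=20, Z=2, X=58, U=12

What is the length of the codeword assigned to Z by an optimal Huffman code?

Huffman merges, smallest pair first:
combine Z(2), W(5) → 7
combine 7, U(12) → 19
combine P(15), R(16) → 31
combine S(17), 19 → 36
combine T(20), 31 → 51
combine 36, 51 → 87
combine X(58), 87 → 145
The subtree containing Z is merged 5 times, so code length = 5.

5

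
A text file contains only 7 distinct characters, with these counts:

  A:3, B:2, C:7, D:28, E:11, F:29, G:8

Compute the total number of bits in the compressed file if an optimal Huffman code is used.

Merge the two smallest weights repeatedly:
combine B(2), A(3) → 5
combine 5, C(7) → 12
combine G(8), E(11) → 19
combine 12, 19 → 31
combine D(28), F(29) → 57
combine 31, 57 → 88
The encoded length is the sum of every internal node's weight: 5 + 12 + 19 + 31 + 57 + 88 = 212 bits.

212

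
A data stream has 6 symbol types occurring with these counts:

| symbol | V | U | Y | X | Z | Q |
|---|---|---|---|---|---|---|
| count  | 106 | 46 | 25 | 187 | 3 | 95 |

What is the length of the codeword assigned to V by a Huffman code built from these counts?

Repeatedly merge the two smallest:
merge Z(3) and Y(25): 28
merge 28 and U(46): 74
merge 74 and Q(95): 169
merge V(106) and 169: 275
merge X(187) and 275: 462
V's leaf is at depth 2, giving a 2-bit codeword.

2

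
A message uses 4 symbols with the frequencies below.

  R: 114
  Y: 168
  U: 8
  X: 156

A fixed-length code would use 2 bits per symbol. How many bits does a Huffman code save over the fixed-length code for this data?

46

Fixed-length: 2 bits × 446 symbols = 892 bits.
Huffman merges:
U(8) + R(114) → 122
122 + X(156) → 278
Y(168) + 278 → 446
Huffman total = 122 + 278 + 446 = 846 bits.
Saving = 892 − 846 = 46 bits.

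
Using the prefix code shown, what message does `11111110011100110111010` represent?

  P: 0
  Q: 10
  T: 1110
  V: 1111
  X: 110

Read left to right; each codeword is recognised as soon as it completes (prefix code):
  1111→V | 1110→T | 0→P | 1110→T | 0→P | 110→X | 1110→T | 10→Q
Decoded message: VTPTPXTQ

VTPTPXTQ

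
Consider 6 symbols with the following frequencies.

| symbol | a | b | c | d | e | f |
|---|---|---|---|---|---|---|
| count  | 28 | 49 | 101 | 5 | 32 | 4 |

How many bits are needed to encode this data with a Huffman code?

Greedily combine the two least-frequent nodes:
f(4) + d(5) → 9
9 + a(28) → 37
e(32) + 37 → 69
b(49) + 69 → 118
c(101) + 118 → 219
The encoded length is the sum of every internal node's weight: 9 + 37 + 69 + 118 + 219 = 452 bits.

452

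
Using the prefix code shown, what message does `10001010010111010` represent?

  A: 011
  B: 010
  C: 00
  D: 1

Read left to right; each codeword is recognised as soon as it completes (prefix code):
  1→D | 00→C | 010→B | 1→D | 00→C | 1→D | 011→A | 1→D | 010→B
Decoded message: DCBDCDADB

DCBDCDADB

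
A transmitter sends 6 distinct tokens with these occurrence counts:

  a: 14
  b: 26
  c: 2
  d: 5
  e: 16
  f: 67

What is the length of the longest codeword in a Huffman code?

Merge the two lowest-weight nodes at each step:
merge c(2) and d(5): 7
merge 7 and a(14): 21
merge e(16) and 21: 37
merge b(26) and 37: 63
merge 63 and f(67): 130
The first pair merged (c, d) ends up deepest, at depth 5.

5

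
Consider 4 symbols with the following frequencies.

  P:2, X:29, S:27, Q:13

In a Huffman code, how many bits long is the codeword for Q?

Build the tree from the bottom:
merge P(2) and Q(13): 15
merge 15 and S(27): 42
merge X(29) and 42: 71
Q's leaf is at depth 3, giving a 3-bit codeword.

3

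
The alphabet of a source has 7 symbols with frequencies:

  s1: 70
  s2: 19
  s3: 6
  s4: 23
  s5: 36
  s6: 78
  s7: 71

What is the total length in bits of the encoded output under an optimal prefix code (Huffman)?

Merge the two smallest weights repeatedly:
merge s3(6) and s2(19): 25
merge s4(23) and 25: 48
merge s5(36) and 48: 84
merge s1(70) and s7(71): 141
merge s6(78) and 84: 162
merge 141 and 162: 303
Total encoded bits = sum of merged weights = 25 + 48 + 84 + 141 + 162 + 303 = 763.

763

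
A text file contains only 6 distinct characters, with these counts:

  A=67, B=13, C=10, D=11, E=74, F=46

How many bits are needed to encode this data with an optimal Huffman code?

Greedily combine the two least-frequent nodes:
merge C(10) and D(11): 21
merge B(13) and 21: 34
merge 34 and F(46): 80
merge A(67) and E(74): 141
merge 80 and 141: 221
Each symbol's bit-cost is frequency × depth; summing gives 497 bits (equivalently 21 + 34 + 80 + 141 + 221).

497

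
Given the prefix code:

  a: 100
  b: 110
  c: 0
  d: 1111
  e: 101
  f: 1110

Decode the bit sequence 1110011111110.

Read left to right; each codeword is recognised as soon as it completes (prefix code):
  1110→f | 0→c | 1111→d | 1110→f
Decoded message: fcdf

fcdf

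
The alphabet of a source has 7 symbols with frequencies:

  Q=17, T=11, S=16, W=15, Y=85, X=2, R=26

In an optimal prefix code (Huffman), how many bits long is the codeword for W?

Huffman merges, smallest pair first:
merge X(2) and T(11): 13
merge 13 and W(15): 28
merge S(16) and Q(17): 33
merge R(26) and 28: 54
merge 33 and 54: 87
merge Y(85) and 87: 172
W sits 4 levels below the root, so its codeword is 4 bits.

4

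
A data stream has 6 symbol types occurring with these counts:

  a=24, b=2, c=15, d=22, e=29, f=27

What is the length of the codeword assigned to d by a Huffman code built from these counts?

3

Repeatedly merge the two smallest:
merge b(2) and c(15): 17
merge 17 and d(22): 39
merge a(24) and f(27): 51
merge e(29) and 39: 68
merge 51 and 68: 119
The subtree containing d is merged 3 times, so code length = 3.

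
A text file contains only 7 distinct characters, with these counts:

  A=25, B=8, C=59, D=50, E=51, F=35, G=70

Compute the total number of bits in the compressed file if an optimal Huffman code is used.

Greedily combine the two least-frequent nodes:
B(8) + A(25) → 33
33 + F(35) → 68
D(50) + E(51) → 101
C(59) + 68 → 127
G(70) + 101 → 171
127 + 171 → 298
Each symbol's bit-cost is frequency × depth; summing gives 798 bits (equivalently 33 + 68 + 101 + 127 + 171 + 298).

798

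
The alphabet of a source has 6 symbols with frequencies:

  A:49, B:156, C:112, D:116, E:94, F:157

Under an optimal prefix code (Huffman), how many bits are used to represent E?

Build the tree from the bottom:
combine A(49), E(94) → 143
combine C(112), D(116) → 228
combine 143, B(156) → 299
combine F(157), 228 → 385
combine 299, 385 → 684
E's leaf is at depth 3, giving a 3-bit codeword.

3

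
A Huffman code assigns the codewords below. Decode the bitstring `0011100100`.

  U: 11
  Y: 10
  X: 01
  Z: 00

Read left to right; each codeword is recognised as soon as it completes (prefix code):
  00→Z | 11→U | 10→Y | 01→X | 00→Z
Decoded message: ZUYXZ

ZUYXZ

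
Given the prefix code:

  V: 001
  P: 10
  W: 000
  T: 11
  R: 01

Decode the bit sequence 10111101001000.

Read left to right; each codeword is recognised as soon as it completes (prefix code):
  10→P | 11→T | 11→T | 01→R | 001→V | 000→W
Decoded message: PTTRVW

PTTRVW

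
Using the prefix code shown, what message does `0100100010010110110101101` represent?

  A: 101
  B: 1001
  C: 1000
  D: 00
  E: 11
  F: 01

Read left to right; each codeword is recognised as soon as it completes (prefix code):
  01→F | 00→D | 1000→C | 1001→B | 01→F | 101→A | 101→A | 01→F | 101→A
Decoded message: FDCBFAAFA

FDCBFAAFA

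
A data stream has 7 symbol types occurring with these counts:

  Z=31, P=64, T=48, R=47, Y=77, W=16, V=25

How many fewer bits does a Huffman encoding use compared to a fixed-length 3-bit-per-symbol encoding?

Fixed-length: 3 bits × 308 symbols = 924 bits.
Huffman merges:
merge W(16) and V(25): 41
merge Z(31) and 41: 72
merge R(47) and T(48): 95
merge P(64) and 72: 136
merge Y(77) and 95: 172
merge 136 and 172: 308
Huffman total = 41 + 72 + 95 + 136 + 172 + 308 = 824 bits.
Saving = 924 − 824 = 100 bits.

100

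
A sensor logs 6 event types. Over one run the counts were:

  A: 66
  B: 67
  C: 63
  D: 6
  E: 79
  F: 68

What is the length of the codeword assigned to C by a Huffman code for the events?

3

Build the tree from the bottom:
merge D(6) and C(63): 69
merge A(66) and B(67): 133
merge F(68) and 69: 137
merge E(79) and 133: 212
merge 137 and 212: 349
The subtree containing C is merged 3 times, so code length = 3.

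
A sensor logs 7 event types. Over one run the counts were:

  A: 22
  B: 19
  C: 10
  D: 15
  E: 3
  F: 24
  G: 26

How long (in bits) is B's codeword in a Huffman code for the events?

3

Huffman merges, smallest pair first:
merge E(3) and C(10): 13
merge 13 and D(15): 28
merge B(19) and A(22): 41
merge F(24) and G(26): 50
merge 28 and 41: 69
merge 50 and 69: 119
B's leaf is at depth 3, giving a 3-bit codeword.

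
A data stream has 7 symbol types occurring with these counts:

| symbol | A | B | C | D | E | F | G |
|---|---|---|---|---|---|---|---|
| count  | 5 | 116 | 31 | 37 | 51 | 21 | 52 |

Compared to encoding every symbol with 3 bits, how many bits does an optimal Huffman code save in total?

149

Fixed-length: 3 bits × 313 symbols = 939 bits.
Huffman merges:
combine A(5), F(21) → 26
combine 26, C(31) → 57
combine D(37), E(51) → 88
combine G(52), 57 → 109
combine 88, 109 → 197
combine B(116), 197 → 313
Huffman total = 26 + 57 + 88 + 109 + 197 + 313 = 790 bits.
Saving = 939 − 790 = 149 bits.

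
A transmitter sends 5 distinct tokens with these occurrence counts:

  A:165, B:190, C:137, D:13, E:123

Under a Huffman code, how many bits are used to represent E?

Build the tree from the bottom:
combine D(13), E(123) → 136
combine 136, C(137) → 273
combine A(165), B(190) → 355
combine 273, 355 → 628
E's leaf is at depth 3, giving a 3-bit codeword.

3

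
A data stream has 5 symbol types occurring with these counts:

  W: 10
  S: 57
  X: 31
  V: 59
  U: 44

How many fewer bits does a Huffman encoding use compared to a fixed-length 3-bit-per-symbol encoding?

160

Fixed-length: 3 bits × 201 symbols = 603 bits.
Huffman merges:
merge W(10) and X(31): 41
merge 41 and U(44): 85
merge S(57) and V(59): 116
merge 85 and 116: 201
Huffman total = 41 + 85 + 116 + 201 = 443 bits.
Saving = 603 − 443 = 160 bits.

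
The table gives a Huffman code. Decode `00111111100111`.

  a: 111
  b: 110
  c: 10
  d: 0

Read left to right; each codeword is recognised as soon as it completes (prefix code):
  0→d | 0→d | 111→a | 111→a | 10→c | 0→d | 111→a
Decoded message: ddaacda

ddaacda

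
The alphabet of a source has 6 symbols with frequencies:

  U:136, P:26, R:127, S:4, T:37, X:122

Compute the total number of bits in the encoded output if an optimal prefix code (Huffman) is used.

1001

Merge the two smallest weights repeatedly:
merge S(4) and P(26): 30
merge 30 and T(37): 67
merge 67 and X(122): 189
merge R(127) and U(136): 263
merge 189 and 263: 452
Each symbol's bit-cost is frequency × depth; summing gives 1001 bits (equivalently 30 + 67 + 189 + 263 + 452).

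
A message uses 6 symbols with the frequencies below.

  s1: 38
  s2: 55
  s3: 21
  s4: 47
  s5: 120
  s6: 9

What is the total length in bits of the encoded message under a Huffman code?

Greedily combine the two least-frequent nodes:
merge s6(9) and s3(21): 30
merge 30 and s1(38): 68
merge s4(47) and s2(55): 102
merge 68 and 102: 170
merge s5(120) and 170: 290
The encoded length is the sum of every internal node's weight: 30 + 68 + 102 + 170 + 290 = 660 bits.

660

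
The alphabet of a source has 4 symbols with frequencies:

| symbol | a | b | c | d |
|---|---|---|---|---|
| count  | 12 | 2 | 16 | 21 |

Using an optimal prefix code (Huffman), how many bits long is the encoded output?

95

Merge the two smallest weights repeatedly:
combine b(2), a(12) → 14
combine 14, c(16) → 30
combine d(21), 30 → 51
Total encoded bits = sum of merged weights = 14 + 30 + 51 = 95.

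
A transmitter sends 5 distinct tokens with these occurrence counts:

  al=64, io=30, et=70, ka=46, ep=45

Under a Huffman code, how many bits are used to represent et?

Huffman merges, smallest pair first:
merge io(30) and ep(45): 75
merge ka(46) and al(64): 110
merge et(70) and 75: 145
merge 110 and 145: 255
et sits 2 levels below the root, so its codeword is 2 bits.

2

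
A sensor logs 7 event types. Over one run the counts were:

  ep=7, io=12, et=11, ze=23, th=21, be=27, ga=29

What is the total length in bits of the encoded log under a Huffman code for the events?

Build the Huffman tree bottom-up:
ep(7) + et(11) → 18
io(12) + 18 → 30
th(21) + ze(23) → 44
be(27) + ga(29) → 56
30 + 44 → 74
56 + 74 → 130
Total encoded bits = sum of merged weights = 18 + 30 + 44 + 56 + 74 + 130 = 352.

352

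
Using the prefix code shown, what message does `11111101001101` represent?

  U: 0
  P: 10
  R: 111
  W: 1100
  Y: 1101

Read left to right; each codeword is recognised as soon as it completes (prefix code):
  111→R | 111→R | 0→U | 10→P | 0→U | 1101→Y
Decoded message: RRUPUY

RRUPUY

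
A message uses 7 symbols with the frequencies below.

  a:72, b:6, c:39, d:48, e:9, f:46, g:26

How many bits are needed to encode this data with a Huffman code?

628

Build the Huffman tree bottom-up:
merge b(6) and e(9): 15
merge 15 and g(26): 41
merge c(39) and 41: 80
merge f(46) and d(48): 94
merge a(72) and 80: 152
merge 94 and 152: 246
Total encoded bits = sum of merged weights = 15 + 41 + 80 + 94 + 152 + 246 = 628.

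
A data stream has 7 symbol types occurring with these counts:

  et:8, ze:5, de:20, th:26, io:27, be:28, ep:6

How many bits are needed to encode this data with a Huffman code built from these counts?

309

Merge the two smallest weights repeatedly:
ze(5) + ep(6) → 11
et(8) + 11 → 19
19 + de(20) → 39
th(26) + io(27) → 53
be(28) + 39 → 67
53 + 67 → 120
Total encoded bits = sum of merged weights = 11 + 19 + 39 + 53 + 67 + 120 = 309.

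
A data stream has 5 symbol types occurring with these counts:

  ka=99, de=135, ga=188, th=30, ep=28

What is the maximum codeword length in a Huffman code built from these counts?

4

Merge the two lowest-weight nodes at each step:
ep(28) + th(30) → 58
58 + ka(99) → 157
de(135) + 157 → 292
ga(188) + 292 → 480
The first pair merged (ep, th) ends up deepest, at depth 4.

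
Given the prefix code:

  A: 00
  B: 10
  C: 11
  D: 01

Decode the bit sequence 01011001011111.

DDBDDCC

Read left to right; each codeword is recognised as soon as it completes (prefix code):
  01→D | 01→D | 10→B | 01→D | 01→D | 11→C | 11→C
Decoded message: DDBDDCC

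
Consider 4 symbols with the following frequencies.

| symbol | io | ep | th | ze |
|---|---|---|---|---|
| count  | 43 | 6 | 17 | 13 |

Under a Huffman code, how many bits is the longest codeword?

Merge the two lowest-weight nodes at each step:
combine ep(6), ze(13) → 19
combine th(17), 19 → 36
combine 36, io(43) → 79
The first pair merged (ep, ze) ends up deepest, at depth 3.

3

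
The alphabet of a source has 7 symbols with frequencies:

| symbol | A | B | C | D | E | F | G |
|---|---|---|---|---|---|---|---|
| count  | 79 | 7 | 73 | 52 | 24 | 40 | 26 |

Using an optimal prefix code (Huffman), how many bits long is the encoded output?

782

Greedily combine the two least-frequent nodes:
B(7) + E(24) → 31
G(26) + 31 → 57
F(40) + D(52) → 92
57 + C(73) → 130
A(79) + 92 → 171
130 + 171 → 301
Total encoded bits = sum of merged weights = 31 + 57 + 92 + 130 + 171 + 301 = 782.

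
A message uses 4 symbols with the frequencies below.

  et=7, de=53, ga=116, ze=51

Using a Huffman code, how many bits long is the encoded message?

Merge the two smallest weights repeatedly:
merge et(7) and ze(51): 58
merge de(53) and 58: 111
merge 111 and ga(116): 227
Each symbol's bit-cost is frequency × depth; summing gives 396 bits (equivalently 58 + 111 + 227).

396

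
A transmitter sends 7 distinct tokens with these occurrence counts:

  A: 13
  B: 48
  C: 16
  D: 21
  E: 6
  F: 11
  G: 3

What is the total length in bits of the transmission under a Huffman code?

Merge the two smallest weights repeatedly:
G(3) + E(6) → 9
9 + F(11) → 20
A(13) + C(16) → 29
20 + D(21) → 41
29 + 41 → 70
B(48) + 70 → 118
The encoded length is the sum of every internal node's weight: 9 + 20 + 29 + 41 + 70 + 118 = 287 bits.

287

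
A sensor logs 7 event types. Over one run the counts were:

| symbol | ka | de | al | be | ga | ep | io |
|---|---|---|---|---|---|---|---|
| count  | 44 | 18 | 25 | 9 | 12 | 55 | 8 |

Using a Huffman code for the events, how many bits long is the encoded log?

Build the Huffman tree bottom-up:
merge io(8) and be(9): 17
merge ga(12) and 17: 29
merge de(18) and al(25): 43
merge 29 and 43: 72
merge ka(44) and ep(55): 99
merge 72 and 99: 171
Each symbol's bit-cost is frequency × depth; summing gives 431 bits (equivalently 17 + 29 + 43 + 72 + 99 + 171).

431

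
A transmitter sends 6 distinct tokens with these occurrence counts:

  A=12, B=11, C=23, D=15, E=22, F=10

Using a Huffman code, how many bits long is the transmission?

234

Build the Huffman tree bottom-up:
F(10) + B(11) → 21
A(12) + D(15) → 27
21 + E(22) → 43
C(23) + 27 → 50
43 + 50 → 93
Total encoded bits = sum of merged weights = 21 + 27 + 43 + 50 + 93 = 234.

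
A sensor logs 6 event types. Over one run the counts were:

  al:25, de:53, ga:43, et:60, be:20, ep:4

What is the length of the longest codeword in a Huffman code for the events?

4

Merge the two lowest-weight nodes at each step:
merge ep(4) and be(20): 24
merge 24 and al(25): 49
merge ga(43) and 49: 92
merge de(53) and et(60): 113
merge 92 and 113: 205
The first pair merged (ep, be) ends up deepest, at depth 4.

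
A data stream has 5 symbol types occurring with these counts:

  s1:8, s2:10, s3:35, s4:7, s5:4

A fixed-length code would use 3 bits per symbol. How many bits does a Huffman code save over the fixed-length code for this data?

Fixed-length: 3 bits × 64 symbols = 192 bits.
Huffman merges:
s5(4) + s4(7) → 11
s1(8) + s2(10) → 18
11 + 18 → 29
29 + s3(35) → 64
Huffman total = 11 + 18 + 29 + 64 = 122 bits.
Saving = 192 − 122 = 70 bits.

70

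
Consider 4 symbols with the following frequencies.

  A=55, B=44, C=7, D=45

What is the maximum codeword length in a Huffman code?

3

Merge the two lowest-weight nodes at each step:
combine C(7), B(44) → 51
combine D(45), 51 → 96
combine A(55), 96 → 151
The first pair merged (C, B) ends up deepest, at depth 3.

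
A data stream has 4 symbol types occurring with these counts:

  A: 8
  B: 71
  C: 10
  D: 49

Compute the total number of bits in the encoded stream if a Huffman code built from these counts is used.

223

Merge the two smallest weights repeatedly:
merge A(8) and C(10): 18
merge 18 and D(49): 67
merge 67 and B(71): 138
Total encoded bits = sum of merged weights = 18 + 67 + 138 = 223.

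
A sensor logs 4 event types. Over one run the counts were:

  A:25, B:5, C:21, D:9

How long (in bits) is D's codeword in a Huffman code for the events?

3

Huffman merges, smallest pair first:
combine B(5), D(9) → 14
combine 14, C(21) → 35
combine A(25), 35 → 60
D sits 3 levels below the root, so its codeword is 3 bits.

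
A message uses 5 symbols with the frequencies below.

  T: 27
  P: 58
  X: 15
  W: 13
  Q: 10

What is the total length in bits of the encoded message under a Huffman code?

Merge the two smallest weights repeatedly:
combine Q(10), W(13) → 23
combine X(15), 23 → 38
combine T(27), 38 → 65
combine P(58), 65 → 123
Total encoded bits = sum of merged weights = 23 + 38 + 65 + 123 = 249.

249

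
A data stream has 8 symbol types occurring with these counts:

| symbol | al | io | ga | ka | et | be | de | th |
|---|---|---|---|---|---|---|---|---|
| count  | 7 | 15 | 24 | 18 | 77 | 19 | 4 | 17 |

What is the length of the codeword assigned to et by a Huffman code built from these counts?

Build the tree from the bottom:
merge de(4) and al(7): 11
merge 11 and io(15): 26
merge th(17) and ka(18): 35
merge be(19) and ga(24): 43
merge 26 and 35: 61
merge 43 and 61: 104
merge et(77) and 104: 181
et is a child of the root — depth 1, so its codeword is a single bit.

1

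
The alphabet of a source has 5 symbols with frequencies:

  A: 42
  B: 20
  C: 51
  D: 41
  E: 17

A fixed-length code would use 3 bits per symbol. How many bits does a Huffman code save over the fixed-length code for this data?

134

Fixed-length: 3 bits × 171 symbols = 513 bits.
Huffman merges:
E(17) + B(20) → 37
37 + D(41) → 78
A(42) + C(51) → 93
78 + 93 → 171
Huffman total = 37 + 78 + 93 + 171 = 379 bits.
Saving = 513 − 379 = 134 bits.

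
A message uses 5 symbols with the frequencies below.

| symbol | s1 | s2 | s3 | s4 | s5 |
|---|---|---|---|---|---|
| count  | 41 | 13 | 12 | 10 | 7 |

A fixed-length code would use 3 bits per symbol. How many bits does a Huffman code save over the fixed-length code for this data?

82

Fixed-length: 3 bits × 83 symbols = 249 bits.
Huffman merges:
combine s5(7), s4(10) → 17
combine s3(12), s2(13) → 25
combine 17, 25 → 42
combine s1(41), 42 → 83
Huffman total = 17 + 25 + 42 + 83 = 167 bits.
Saving = 249 − 167 = 82 bits.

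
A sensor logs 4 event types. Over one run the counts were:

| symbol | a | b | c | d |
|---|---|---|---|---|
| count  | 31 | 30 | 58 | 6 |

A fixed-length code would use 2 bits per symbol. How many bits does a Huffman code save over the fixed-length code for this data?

Fixed-length: 2 bits × 125 symbols = 250 bits.
Huffman merges:
d(6) + b(30) → 36
a(31) + 36 → 67
c(58) + 67 → 125
Huffman total = 36 + 67 + 125 = 228 bits.
Saving = 250 − 228 = 22 bits.

22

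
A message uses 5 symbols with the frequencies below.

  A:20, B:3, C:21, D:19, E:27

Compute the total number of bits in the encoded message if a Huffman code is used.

202

Merge the two smallest weights repeatedly:
combine B(3), D(19) → 22
combine A(20), C(21) → 41
combine 22, E(27) → 49
combine 41, 49 → 90
Each symbol's bit-cost is frequency × depth; summing gives 202 bits (equivalently 22 + 41 + 49 + 90).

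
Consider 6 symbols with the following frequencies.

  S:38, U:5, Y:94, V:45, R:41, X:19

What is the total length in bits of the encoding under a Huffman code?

Merge the two smallest weights repeatedly:
U(5) + X(19) → 24
24 + S(38) → 62
R(41) + V(45) → 86
62 + 86 → 148
Y(94) + 148 → 242
The encoded length is the sum of every internal node's weight: 24 + 62 + 86 + 148 + 242 = 562 bits.

562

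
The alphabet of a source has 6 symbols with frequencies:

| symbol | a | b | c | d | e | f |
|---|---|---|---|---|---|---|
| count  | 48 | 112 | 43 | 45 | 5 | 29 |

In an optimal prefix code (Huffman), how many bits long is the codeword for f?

4

Build the tree from the bottom:
merge e(5) and f(29): 34
merge 34 and c(43): 77
merge d(45) and a(48): 93
merge 77 and 93: 170
merge b(112) and 170: 282
f sits 4 levels below the root, so its codeword is 4 bits.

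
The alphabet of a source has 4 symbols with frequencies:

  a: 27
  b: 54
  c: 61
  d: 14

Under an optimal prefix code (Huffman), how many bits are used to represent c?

Build the tree from the bottom:
d(14) + a(27) → 41
41 + b(54) → 95
c(61) + 95 → 156
c is merged only at the final step, so code length = 1.

1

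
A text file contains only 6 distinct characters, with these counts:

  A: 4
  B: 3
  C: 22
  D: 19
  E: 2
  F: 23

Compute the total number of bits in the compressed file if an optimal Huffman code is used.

Merge the two smallest weights repeatedly:
combine E(2), B(3) → 5
combine A(4), 5 → 9
combine 9, D(19) → 28
combine C(22), F(23) → 45
combine 28, 45 → 73
Total encoded bits = sum of merged weights = 5 + 9 + 28 + 45 + 73 = 160.

160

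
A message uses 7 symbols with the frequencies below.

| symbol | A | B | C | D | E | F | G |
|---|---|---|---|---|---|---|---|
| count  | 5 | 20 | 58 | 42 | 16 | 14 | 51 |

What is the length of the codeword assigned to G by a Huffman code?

2

Repeatedly merge the two smallest:
combine A(5), F(14) → 19
combine E(16), 19 → 35
combine B(20), 35 → 55
combine D(42), G(51) → 93
combine 55, C(58) → 113
combine 93, 113 → 206
G's leaf is at depth 2, giving a 2-bit codeword.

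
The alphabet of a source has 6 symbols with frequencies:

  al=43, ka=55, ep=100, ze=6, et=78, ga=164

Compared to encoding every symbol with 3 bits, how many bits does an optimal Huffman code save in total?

Fixed-length: 3 bits × 446 symbols = 1338 bits.
Huffman merges:
combine ze(6), al(43) → 49
combine 49, ka(55) → 104
combine et(78), ep(100) → 178
combine 104, ga(164) → 268
combine 178, 268 → 446
Huffman total = 49 + 104 + 178 + 268 + 446 = 1045 bits.
Saving = 1338 − 1045 = 293 bits.

293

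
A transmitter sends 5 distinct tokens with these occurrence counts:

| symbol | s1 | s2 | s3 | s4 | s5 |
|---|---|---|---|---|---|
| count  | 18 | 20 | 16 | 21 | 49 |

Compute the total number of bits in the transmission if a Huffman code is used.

274

Build the Huffman tree bottom-up:
combine s3(16), s1(18) → 34
combine s2(20), s4(21) → 41
combine 34, 41 → 75
combine s5(49), 75 → 124
Each symbol's bit-cost is frequency × depth; summing gives 274 bits (equivalently 34 + 41 + 75 + 124).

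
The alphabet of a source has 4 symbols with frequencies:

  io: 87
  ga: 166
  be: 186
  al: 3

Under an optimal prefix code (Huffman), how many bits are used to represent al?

Build the tree from the bottom:
combine al(3), io(87) → 90
combine 90, ga(166) → 256
combine be(186), 256 → 442
al's leaf is at depth 3, giving a 3-bit codeword.

3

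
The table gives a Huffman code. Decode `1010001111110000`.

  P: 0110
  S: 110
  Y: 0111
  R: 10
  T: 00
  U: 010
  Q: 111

Read left to right; each codeword is recognised as soon as it completes (prefix code):
  10→R | 10→R | 00→T | 111→Q | 111→Q | 00→T | 00→T
Decoded message: RRTQQTT

RRTQQTT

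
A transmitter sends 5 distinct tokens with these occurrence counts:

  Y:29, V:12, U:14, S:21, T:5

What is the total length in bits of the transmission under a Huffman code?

Greedily combine the two least-frequent nodes:
combine T(5), V(12) → 17
combine U(14), 17 → 31
combine S(21), Y(29) → 50
combine 31, 50 → 81
The encoded length is the sum of every internal node's weight: 17 + 31 + 50 + 81 = 179 bits.

179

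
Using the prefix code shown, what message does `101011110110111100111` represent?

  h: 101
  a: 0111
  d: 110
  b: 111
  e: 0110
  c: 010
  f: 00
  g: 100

hahhbfb

Read left to right; each codeword is recognised as soon as it completes (prefix code):
  101→h | 0111→a | 101→h | 101→h | 111→b | 00→f | 111→b
Decoded message: hahhbfb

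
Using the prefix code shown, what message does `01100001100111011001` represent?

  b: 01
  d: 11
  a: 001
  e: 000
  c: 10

Read left to right; each codeword is recognised as soon as it completes (prefix code):
  01→b | 10→c | 000→e | 11→d | 001→a | 11→d | 01→b | 10→c | 01→b
Decoded message: bcedadbcb

bcedadbcb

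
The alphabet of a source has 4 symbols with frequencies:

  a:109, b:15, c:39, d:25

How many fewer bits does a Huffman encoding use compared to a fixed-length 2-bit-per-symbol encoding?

Fixed-length: 2 bits × 188 symbols = 376 bits.
Huffman merges:
merge b(15) and d(25): 40
merge c(39) and 40: 79
merge 79 and a(109): 188
Huffman total = 40 + 79 + 188 = 307 bits.
Saving = 376 − 307 = 69 bits.

69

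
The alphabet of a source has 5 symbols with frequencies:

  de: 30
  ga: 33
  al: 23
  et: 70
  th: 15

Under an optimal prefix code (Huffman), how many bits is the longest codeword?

Merge the two lowest-weight nodes at each step:
combine th(15), al(23) → 38
combine de(30), ga(33) → 63
combine 38, 63 → 101
combine et(70), 101 → 171
The rarest symbols sit at the bottom; the longest codeword is 3 bits.

3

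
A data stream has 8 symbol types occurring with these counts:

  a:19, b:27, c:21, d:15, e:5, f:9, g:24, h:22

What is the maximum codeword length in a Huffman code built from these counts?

Merge the two lowest-weight nodes at each step:
e(5) + f(9) → 14
14 + d(15) → 29
a(19) + c(21) → 40
h(22) + g(24) → 46
b(27) + 29 → 56
40 + 46 → 86
56 + 86 → 142
Maximum depth reached is 4.

4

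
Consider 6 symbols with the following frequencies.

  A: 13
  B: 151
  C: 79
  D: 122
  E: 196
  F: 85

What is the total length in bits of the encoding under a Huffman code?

1561

Build the Huffman tree bottom-up:
merge A(13) and C(79): 92
merge F(85) and 92: 177
merge D(122) and B(151): 273
merge 177 and E(196): 373
merge 273 and 373: 646
The encoded length is the sum of every internal node's weight: 92 + 177 + 273 + 373 + 646 = 1561 bits.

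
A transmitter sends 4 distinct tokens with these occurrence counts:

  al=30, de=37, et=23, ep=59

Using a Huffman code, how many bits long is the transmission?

292

Build the Huffman tree bottom-up:
et(23) + al(30) → 53
de(37) + 53 → 90
ep(59) + 90 → 149
Each symbol's bit-cost is frequency × depth; summing gives 292 bits (equivalently 53 + 90 + 149).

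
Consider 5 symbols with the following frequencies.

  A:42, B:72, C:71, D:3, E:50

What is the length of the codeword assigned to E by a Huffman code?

2

Repeatedly merge the two smallest:
merge D(3) and A(42): 45
merge 45 and E(50): 95
merge C(71) and B(72): 143
merge 95 and 143: 238
The subtree containing E is merged 2 times, so code length = 2.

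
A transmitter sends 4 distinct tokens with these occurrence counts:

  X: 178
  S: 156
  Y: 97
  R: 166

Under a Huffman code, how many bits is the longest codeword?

Merge the two lowest-weight nodes at each step:
merge Y(97) and S(156): 253
merge R(166) and X(178): 344
merge 253 and 344: 597
Maximum depth reached is 2.

2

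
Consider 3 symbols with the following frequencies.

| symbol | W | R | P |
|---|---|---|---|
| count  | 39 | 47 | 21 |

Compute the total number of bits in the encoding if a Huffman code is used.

167

Build the Huffman tree bottom-up:
combine P(21), W(39) → 60
combine R(47), 60 → 107
Each symbol's bit-cost is frequency × depth; summing gives 167 bits (equivalently 60 + 107).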